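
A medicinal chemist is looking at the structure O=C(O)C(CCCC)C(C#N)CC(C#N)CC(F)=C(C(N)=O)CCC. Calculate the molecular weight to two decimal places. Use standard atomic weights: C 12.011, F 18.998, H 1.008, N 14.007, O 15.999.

First, the molecular formula is C18H26FN3O3 (counting implicit H from valence).
  C: 18 × 12.011 = 216.198
  F: 1 × 18.998 = 18.998
  H: 26 × 1.008 = 26.208
  N: 3 × 14.007 = 42.021
  O: 3 × 15.999 = 47.997
Sum: 18×12.011 + 1×18.998 + 26×1.008 + 3×14.007 + 3×15.999 = 351.422 → 351.42 g/mol.

351.42 g/mol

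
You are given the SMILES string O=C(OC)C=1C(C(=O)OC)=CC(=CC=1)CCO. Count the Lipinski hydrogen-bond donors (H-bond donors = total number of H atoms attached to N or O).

1

Donors: find every N or O and count the H atoms it carries.
  atom 1 (O): bond orders sum to 2 → 0 H
  atom 3 (O): bond orders sum to 2 → 0 H
  atom 8 (O): bond orders sum to 2 → 0 H
  atom 9 (O): bond orders sum to 2 → 0 H
  atom 17 (O): bond orders sum to 1 → 1 H
Lipinski HBD = 1.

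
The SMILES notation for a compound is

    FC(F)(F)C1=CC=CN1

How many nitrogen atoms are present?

1

Scan the SMILES for N atoms (remember two-letter symbols like Cl and Br are single atoms).
Nitrogen count: 1.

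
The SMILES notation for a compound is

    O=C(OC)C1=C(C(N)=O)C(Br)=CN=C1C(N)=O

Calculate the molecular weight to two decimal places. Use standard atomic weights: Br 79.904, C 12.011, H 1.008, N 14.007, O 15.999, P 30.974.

302.08 g/mol

First, the molecular formula is C9H8BrN3O4 (counting implicit H from valence).
  Br: 1 × 79.904 = 79.904
  C: 9 × 12.011 = 108.099
  H: 8 × 1.008 = 8.064
  N: 3 × 14.007 = 42.021
  O: 4 × 15.999 = 63.996
Sum: 1×79.904 + 9×12.011 + 8×1.008 + 3×14.007 + 4×15.999 = 302.084 → 302.08 g/mol.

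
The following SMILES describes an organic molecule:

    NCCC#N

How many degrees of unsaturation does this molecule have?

Molecular formula: C3H6N2.
DoU = (2C + 2 + N − H − X) / 2, where X is the halogen count and O/S are ignored.
    = (2·3 + 2 + 2 − 6 − 0) / 2 = 4 / 2 = 2.

2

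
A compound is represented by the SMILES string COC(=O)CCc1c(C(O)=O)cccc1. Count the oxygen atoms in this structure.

4

Scan the SMILES for O atoms (remember two-letter symbols like Cl and Br are single atoms).
Oxygen count: 4.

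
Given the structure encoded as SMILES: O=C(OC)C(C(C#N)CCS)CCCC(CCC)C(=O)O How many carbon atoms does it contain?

15

Count every carbon token in the SMILES (each C, including those in ring-closure positions and inside branches).
Carbon count: 15.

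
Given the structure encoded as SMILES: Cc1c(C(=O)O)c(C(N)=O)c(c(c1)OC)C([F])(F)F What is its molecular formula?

Walk through each heavy atom and fill implicit hydrogens from standard valence (C 4, N 3, O 2, S 2, halogen 1); for lowercase aromatic atoms, an aromatic c carries 1 H when it has two neighbours and 0 H with three, and aromatic n carries 0 H:
  atom 1: C, bond orders sum to 1 (valence 4) → 3 H
  atom 2: aromatic c, 3 neighbours → 0 H
  atom 3: aromatic c, 3 neighbours → 0 H
  atom 4: C, bond orders sum to 4 (valence 4) → 0 H
  atom 5: O, bond orders sum to 2 (valence 2) → 0 H
  atom 6: O, bond orders sum to 1 (valence 2) → 1 H
  atom 7: aromatic c, 3 neighbours → 0 H
  atom 8: C, bond orders sum to 4 (valence 4) → 0 H
  atom 9: N, bond orders sum to 1 (valence 3) → 2 H
  atom 10: O, bond orders sum to 2 (valence 2) → 0 H
  atom 11: aromatic c, 3 neighbours → 0 H
  atom 12: aromatic c, 3 neighbours → 0 H
  atom 13: aromatic c, 2 neighbours → 1 H
  atom 14: O, bond orders sum to 2 (valence 2) → 0 H
  atom 15: C, bond orders sum to 1 (valence 4) → 3 H
  atom 16: C, bond orders sum to 4 (valence 4) → 0 H
  atom 17: F with explicit H count 0
  atom 18: F (halogen, monovalent) → 0 H
  atom 19: F (halogen, monovalent) → 0 H
Totals → C:11, H:10, F:3, N:1, O:4.
In Hill order: C11H10F3NO4.

C11H10F3NO4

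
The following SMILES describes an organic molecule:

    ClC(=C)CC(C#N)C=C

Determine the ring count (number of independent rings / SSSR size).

0

In SMILES, each pair of matching ring-closure digits denotes one ring-closing bond; the number of such bonds equals the number of independent rings.
Ring-closure bonds here: 0.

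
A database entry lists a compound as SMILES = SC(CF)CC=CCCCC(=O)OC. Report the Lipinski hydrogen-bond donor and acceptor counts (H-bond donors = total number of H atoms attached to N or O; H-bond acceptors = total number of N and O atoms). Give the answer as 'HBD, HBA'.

0, 2

Donors: find every N or O and count the H atoms it carries.
  atom 12 (O): bond orders sum to 2 → 0 H
  atom 13 (O): bond orders sum to 2 → 0 H
Lipinski HBD = 0.
Acceptors: N atoms = 0, O atoms = 2 → HBA = 2.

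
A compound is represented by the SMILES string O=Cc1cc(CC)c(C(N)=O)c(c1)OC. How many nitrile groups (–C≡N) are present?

0

Scan the SMILES for the nitrile motif — none present.
Groups that are present: 1 aldehyde, 1 amide, 1 ether.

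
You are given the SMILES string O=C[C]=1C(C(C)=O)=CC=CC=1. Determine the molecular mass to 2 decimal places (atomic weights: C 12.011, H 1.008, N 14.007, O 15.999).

First, the molecular formula is C9H8O2 (counting implicit H from valence).
  C: 9 × 12.011 = 108.099
  H: 8 × 1.008 = 8.064
  O: 2 × 15.999 = 31.998
Sum: 9×12.011 + 8×1.008 + 2×15.999 = 148.161 → 148.16 g/mol.

148.16 g/mol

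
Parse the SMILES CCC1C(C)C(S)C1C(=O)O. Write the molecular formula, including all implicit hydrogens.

C8H14O2S

Walk through each heavy atom and fill implicit hydrogens from standard valence (C 4, N 3, O 2, S 2, halogen 1):
  atom 1: C, bond orders sum to 1 (valence 4) → 3 H
  atom 2: C, bond orders sum to 2 (valence 4) → 2 H
  atom 3: C, bond orders sum to 3 (valence 4) → 1 H
  atom 4: C, bond orders sum to 3 (valence 4) → 1 H
  atom 5: C, bond orders sum to 1 (valence 4) → 3 H
  atom 6: C, bond orders sum to 3 (valence 4) → 1 H
  atom 7: S, bond orders sum to 1 (valence 2) → 1 H
  atom 8: C, bond orders sum to 3 (valence 4) → 1 H
  atom 9: C, bond orders sum to 4 (valence 4) → 0 H
  atom 10: O, bond orders sum to 2 (valence 2) → 0 H
  atom 11: O, bond orders sum to 1 (valence 2) → 1 H
Totals → C:8, H:14, O:2, S:1.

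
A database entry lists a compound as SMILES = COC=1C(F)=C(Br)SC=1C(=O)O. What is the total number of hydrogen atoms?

Walk through each heavy atom and fill implicit hydrogens from standard valence (C 4, N 3, O 2, S 2, halogen 1):
  atom 1: C, bond orders sum to 1 (valence 4) → 3 H
  atom 2: O, bond orders sum to 2 (valence 2) → 0 H
  atom 3: C, bond orders sum to 4 (valence 4) → 0 H
  atom 4: C, bond orders sum to 4 (valence 4) → 0 H
  atom 5: F (halogen, monovalent) → 0 H
  atom 6: C, bond orders sum to 4 (valence 4) → 0 H
  atom 7: Br (halogen, monovalent) → 0 H
  atom 8: S, bond orders sum to 2 (valence 2) → 0 H
  atom 9: C, bond orders sum to 4 (valence 4) → 0 H
  atom 10: C, bond orders sum to 4 (valence 4) → 0 H
  atom 11: O, bond orders sum to 2 (valence 2) → 0 H
  atom 12: O, bond orders sum to 1 (valence 2) → 1 H
Total hydrogens: 4.

4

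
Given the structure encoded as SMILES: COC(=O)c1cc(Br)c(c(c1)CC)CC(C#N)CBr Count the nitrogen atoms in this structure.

Scan the SMILES for N atoms (remember two-letter symbols like Cl and Br are single atoms).
Nitrogen count: 1.

1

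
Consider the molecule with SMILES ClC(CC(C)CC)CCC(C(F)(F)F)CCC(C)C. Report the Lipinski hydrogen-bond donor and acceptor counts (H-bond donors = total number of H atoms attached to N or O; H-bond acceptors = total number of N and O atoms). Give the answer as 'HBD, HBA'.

0, 0

Donors: find every N or O and count the H atoms it carries.
  (no N or O atoms present)
Lipinski HBD = 0.
Acceptors: N atoms = 0, O atoms = 0 → HBA = 0.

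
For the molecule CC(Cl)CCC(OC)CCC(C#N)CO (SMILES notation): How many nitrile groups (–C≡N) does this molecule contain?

1

The nitrile motif appears at heavy-atom position 12 in the SMILES.
Other groups present: 1 ether, 1 hydroxyl.
Nitrile count: 1.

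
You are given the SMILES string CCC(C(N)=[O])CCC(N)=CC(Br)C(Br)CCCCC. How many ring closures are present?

0

In SMILES, each pair of matching ring-closure digits denotes one ring-closing bond; the number of such bonds equals the number of independent rings.
Ring-closure bonds here: 0.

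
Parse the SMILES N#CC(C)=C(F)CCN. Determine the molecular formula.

Walk through each heavy atom and fill implicit hydrogens from standard valence (C 4, N 3, O 2, S 2, halogen 1):
  atom 1: N, bond orders sum to 3 (valence 3) → 0 H
  atom 2: C, bond orders sum to 4 (valence 4) → 0 H
  atom 3: C, bond orders sum to 4 (valence 4) → 0 H
  atom 4: C, bond orders sum to 1 (valence 4) → 3 H
  atom 5: C, bond orders sum to 4 (valence 4) → 0 H
  atom 6: F (halogen, monovalent) → 0 H
  atom 7: C, bond orders sum to 2 (valence 4) → 2 H
  atom 8: C, bond orders sum to 2 (valence 4) → 2 H
  atom 9: N, bond orders sum to 1 (valence 3) → 2 H
Totals → C:6, H:9, F:1, N:2.
In Hill order: C6H9FN2.

C6H9FN2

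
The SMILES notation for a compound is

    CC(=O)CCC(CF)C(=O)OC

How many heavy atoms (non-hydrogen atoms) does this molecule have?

12

Every atom symbol written in the SMILES (organic subset) is one heavy atom; implicit H are not written.
Heavy atoms by element → C:8, F:1, O:3.
Total: 12.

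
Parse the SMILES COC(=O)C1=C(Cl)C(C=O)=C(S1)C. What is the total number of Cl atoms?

1

Scan the SMILES for Cl atoms (remember two-letter symbols like Cl and Br are single atoms).
Chlorine count: 1.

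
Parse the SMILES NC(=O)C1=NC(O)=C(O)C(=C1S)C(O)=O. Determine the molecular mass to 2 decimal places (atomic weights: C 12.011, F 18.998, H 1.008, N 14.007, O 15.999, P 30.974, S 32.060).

First, the molecular formula is C7H6N2O5S (counting implicit H from valence).
  C: 7 × 12.011 = 84.077
  H: 6 × 1.008 = 6.048
  N: 2 × 14.007 = 28.014
  O: 5 × 15.999 = 79.995
  S: 1 × 32.060 = 32.060
Sum: 7×12.011 + 6×1.008 + 2×14.007 + 5×15.999 + 1×32.060 = 230.194 → 230.19 g/mol.

230.19 g/mol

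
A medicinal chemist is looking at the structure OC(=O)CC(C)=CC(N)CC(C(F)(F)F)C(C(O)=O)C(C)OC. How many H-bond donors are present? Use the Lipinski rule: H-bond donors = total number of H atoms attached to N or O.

Donors: find every N or O and count the H atoms it carries.
  atom 1 (O): bond orders sum to 1 → 1 H
  atom 3 (O): bond orders sum to 2 → 0 H
  atom 9 (N): bond orders sum to 1 → 2 H
  atom 18 (O): bond orders sum to 1 → 1 H
  atom 19 (O): bond orders sum to 2 → 0 H
  atom 22 (O): bond orders sum to 2 → 0 H
Lipinski HBD = 4.

4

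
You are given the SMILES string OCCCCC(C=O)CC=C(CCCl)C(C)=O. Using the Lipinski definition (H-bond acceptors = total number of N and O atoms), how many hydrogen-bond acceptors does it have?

N atoms: 0; O atoms: 3.
Lipinski HBA = 0 + 3 = 3.

3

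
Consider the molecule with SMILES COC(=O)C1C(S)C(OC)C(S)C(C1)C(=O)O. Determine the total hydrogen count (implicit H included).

16

Walk through each heavy atom and fill implicit hydrogens from standard valence (C 4, N 3, O 2, S 2, halogen 1):
  atom 1: C, bond orders sum to 1 (valence 4) → 3 H
  atom 2: O, bond orders sum to 2 (valence 2) → 0 H
  atom 3: C, bond orders sum to 4 (valence 4) → 0 H
  atom 4: O, bond orders sum to 2 (valence 2) → 0 H
  atom 5: C, bond orders sum to 3 (valence 4) → 1 H
  atom 6: C, bond orders sum to 3 (valence 4) → 1 H
  atom 7: S, bond orders sum to 1 (valence 2) → 1 H
  atom 8: C, bond orders sum to 3 (valence 4) → 1 H
  atom 9: O, bond orders sum to 2 (valence 2) → 0 H
  atom 10: C, bond orders sum to 1 (valence 4) → 3 H
  atom 11: C, bond orders sum to 3 (valence 4) → 1 H
  atom 12: S, bond orders sum to 1 (valence 2) → 1 H
  atom 13: C, bond orders sum to 3 (valence 4) → 1 H
  atom 14: C, bond orders sum to 2 (valence 4) → 2 H
  atom 15: C, bond orders sum to 4 (valence 4) → 0 H
  atom 16: O, bond orders sum to 2 (valence 2) → 0 H
  atom 17: O, bond orders sum to 1 (valence 2) → 1 H
Total hydrogens: 16.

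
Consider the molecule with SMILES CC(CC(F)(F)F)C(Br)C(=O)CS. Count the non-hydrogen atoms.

13

Every atom symbol written in the SMILES (organic subset) is one heavy atom; implicit H are not written.
Heavy atoms by element → Br:1, C:7, F:3, O:1, S:1.
Total: 13.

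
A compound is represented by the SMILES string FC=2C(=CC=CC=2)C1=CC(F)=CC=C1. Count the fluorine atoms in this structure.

2

Scan the SMILES for F atoms (remember two-letter symbols like Cl and Br are single atoms).
Fluorine count: 2.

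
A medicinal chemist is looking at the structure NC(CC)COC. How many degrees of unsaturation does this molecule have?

Molecular formula: C5H13NO.
DoU = (2C + 2 + N − H − X) / 2, where X is the halogen count and O/S are ignored.
    = (2·5 + 2 + 1 − 13 − 0) / 2 = 0 / 2 = 0.

0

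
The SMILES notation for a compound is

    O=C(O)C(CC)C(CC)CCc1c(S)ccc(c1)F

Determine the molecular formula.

Walk through each heavy atom and fill implicit hydrogens from standard valence (C 4, N 3, O 2, S 2, halogen 1); for lowercase aromatic atoms, an aromatic c carries 1 H when it has two neighbours and 0 H with three, and aromatic n carries 0 H:
  atom 1: O, bond orders sum to 2 (valence 2) → 0 H
  atom 2: C, bond orders sum to 4 (valence 4) → 0 H
  atom 3: O, bond orders sum to 1 (valence 2) → 1 H
  atom 4: C, bond orders sum to 3 (valence 4) → 1 H
  atom 5: C, bond orders sum to 2 (valence 4) → 2 H
  atom 6: C, bond orders sum to 1 (valence 4) → 3 H
  atom 7: C, bond orders sum to 3 (valence 4) → 1 H
  atom 8: C, bond orders sum to 2 (valence 4) → 2 H
  atom 9: C, bond orders sum to 1 (valence 4) → 3 H
  atom 10: C, bond orders sum to 2 (valence 4) → 2 H
  atom 11: C, bond orders sum to 2 (valence 4) → 2 H
  atom 12: aromatic c, 3 neighbours → 0 H
  atom 13: aromatic c, 3 neighbours → 0 H
  atom 14: S, bond orders sum to 1 (valence 2) → 1 H
  atom 15: aromatic c, 2 neighbours → 1 H
  atom 16: aromatic c, 2 neighbours → 1 H
  atom 17: aromatic c, 3 neighbours → 0 H
  atom 18: aromatic c, 2 neighbours → 1 H
  atom 19: F (halogen, monovalent) → 0 H
Totals → C:15, H:21, F:1, O:2, S:1.
In Hill order: C15H21FO2S.

C15H21FO2S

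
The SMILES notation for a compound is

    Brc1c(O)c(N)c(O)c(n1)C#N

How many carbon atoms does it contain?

Count every carbon token in the SMILES (each C, including those in ring-closure positions and inside branches).
Carbon count: 6.

6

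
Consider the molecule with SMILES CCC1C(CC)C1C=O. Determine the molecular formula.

Walk through each heavy atom and fill implicit hydrogens from standard valence (C 4, N 3, O 2, S 2, halogen 1):
  atom 1: C, bond orders sum to 1 (valence 4) → 3 H
  atom 2: C, bond orders sum to 2 (valence 4) → 2 H
  atom 3: C, bond orders sum to 3 (valence 4) → 1 H
  atom 4: C, bond orders sum to 3 (valence 4) → 1 H
  atom 5: C, bond orders sum to 2 (valence 4) → 2 H
  atom 6: C, bond orders sum to 1 (valence 4) → 3 H
  atom 7: C, bond orders sum to 3 (valence 4) → 1 H
  atom 8: C, bond orders sum to 3 (valence 4) → 1 H
  atom 9: O, bond orders sum to 2 (valence 2) → 0 H
Totals → C:8, H:14, O:1.

C8H14O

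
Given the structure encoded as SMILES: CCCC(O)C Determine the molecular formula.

C5H12O

Walk through each heavy atom and fill implicit hydrogens from standard valence (C 4, N 3, O 2, S 2, halogen 1):
  atom 1: C, bond orders sum to 1 (valence 4) → 3 H
  atom 2: C, bond orders sum to 2 (valence 4) → 2 H
  atom 3: C, bond orders sum to 2 (valence 4) → 2 H
  atom 4: C, bond orders sum to 3 (valence 4) → 1 H
  atom 5: O, bond orders sum to 1 (valence 2) → 1 H
  atom 6: C, bond orders sum to 1 (valence 4) → 3 H
Totals → C:5, H:12, O:1.
In Hill order: C5H12O.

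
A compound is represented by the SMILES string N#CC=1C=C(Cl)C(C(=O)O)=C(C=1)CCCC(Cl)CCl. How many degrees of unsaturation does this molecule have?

7

Molecular formula: C13H12Cl3NO2.
DoU = (2C + 2 + N − H − X) / 2, where X is the halogen count and O/S are ignored.
    = (2·13 + 2 + 1 − 12 − 3) / 2 = 14 / 2 = 7.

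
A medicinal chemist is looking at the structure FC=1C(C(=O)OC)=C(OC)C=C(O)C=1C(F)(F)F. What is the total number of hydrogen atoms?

8

Walk through each heavy atom and fill implicit hydrogens from standard valence (C 4, N 3, O 2, S 2, halogen 1):
  atom 1: F (halogen, monovalent) → 0 H
  atom 2: C, bond orders sum to 4 (valence 4) → 0 H
  atom 3: C, bond orders sum to 4 (valence 4) → 0 H
  atom 4: C, bond orders sum to 4 (valence 4) → 0 H
  atom 5: O, bond orders sum to 2 (valence 2) → 0 H
  atom 6: O, bond orders sum to 2 (valence 2) → 0 H
  atom 7: C, bond orders sum to 1 (valence 4) → 3 H
  atom 8: C, bond orders sum to 4 (valence 4) → 0 H
  atom 9: O, bond orders sum to 2 (valence 2) → 0 H
  atom 10: C, bond orders sum to 1 (valence 4) → 3 H
  atom 11: C, bond orders sum to 3 (valence 4) → 1 H
  atom 12: C, bond orders sum to 4 (valence 4) → 0 H
  atom 13: O, bond orders sum to 1 (valence 2) → 1 H
  atom 14: C, bond orders sum to 4 (valence 4) → 0 H
  atom 15: C, bond orders sum to 4 (valence 4) → 0 H
  atom 16: F (halogen, monovalent) → 0 H
  atom 17: F (halogen, monovalent) → 0 H
  atom 18: F (halogen, monovalent) → 0 H
Total hydrogens: 8.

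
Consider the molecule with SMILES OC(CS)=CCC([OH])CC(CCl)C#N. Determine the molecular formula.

C9H14ClNO2S

Walk through each heavy atom and fill implicit hydrogens from standard valence (C 4, N 3, O 2, S 2, halogen 1):
  atom 1: O, bond orders sum to 1 (valence 2) → 1 H
  atom 2: C, bond orders sum to 4 (valence 4) → 0 H
  atom 3: C, bond orders sum to 2 (valence 4) → 2 H
  atom 4: S, bond orders sum to 1 (valence 2) → 1 H
  atom 5: C, bond orders sum to 3 (valence 4) → 1 H
  atom 6: C, bond orders sum to 2 (valence 4) → 2 H
  atom 7: C, bond orders sum to 3 (valence 4) → 1 H
  atom 8: O with explicit H count 1
  atom 9: C, bond orders sum to 2 (valence 4) → 2 H
  atom 10: C, bond orders sum to 3 (valence 4) → 1 H
  atom 11: C, bond orders sum to 2 (valence 4) → 2 H
  atom 12: Cl (halogen, monovalent) → 0 H
  atom 13: C, bond orders sum to 4 (valence 4) → 0 H
  atom 14: N, bond orders sum to 3 (valence 3) → 0 H
Totals → C:9, H:14, Cl:1, N:1, O:2, S:1.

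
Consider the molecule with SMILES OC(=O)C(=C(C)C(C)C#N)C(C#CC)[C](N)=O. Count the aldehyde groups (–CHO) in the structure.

Scan the SMILES for the aldehyde motif — none present.
Groups that are present: 1 alkene, 1 alkyne, 1 amide, 1 carboxylic acid, 1 nitrile.

0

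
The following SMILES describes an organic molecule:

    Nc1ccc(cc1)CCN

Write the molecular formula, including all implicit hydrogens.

C8H12N2

Walk through each heavy atom and fill implicit hydrogens from standard valence (C 4, N 3, O 2, S 2, halogen 1); for lowercase aromatic atoms, an aromatic c carries 1 H when it has two neighbours and 0 H with three, and aromatic n carries 0 H:
  atom 1: N, bond orders sum to 1 (valence 3) → 2 H
  atom 2: aromatic c, 3 neighbours → 0 H
  atom 3: aromatic c, 2 neighbours → 1 H
  atom 4: aromatic c, 2 neighbours → 1 H
  atom 5: aromatic c, 3 neighbours → 0 H
  atom 6: aromatic c, 2 neighbours → 1 H
  atom 7: aromatic c, 2 neighbours → 1 H
  atom 8: C, bond orders sum to 2 (valence 4) → 2 H
  atom 9: C, bond orders sum to 2 (valence 4) → 2 H
  atom 10: N, bond orders sum to 1 (valence 3) → 2 H
Totals → C:8, H:12, N:2.
In Hill order: C8H12N2.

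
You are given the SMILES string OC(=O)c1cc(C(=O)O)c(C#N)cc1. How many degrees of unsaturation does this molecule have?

Molecular formula: C9H5NO4.
DoU = (2C + 2 + N − H − X) / 2, where X is the halogen count and O/S are ignored.
    = (2·9 + 2 + 1 − 5 − 0) / 2 = 16 / 2 = 8.

8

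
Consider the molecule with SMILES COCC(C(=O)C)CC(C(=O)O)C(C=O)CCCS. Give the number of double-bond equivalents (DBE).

Molecular formula: C13H22O5S.
DoU = (2C + 2 + N − H − X) / 2, where X is the halogen count and O/S are ignored.
    = (2·13 + 2 + 0 − 22 − 0) / 2 = 6 / 2 = 3.

3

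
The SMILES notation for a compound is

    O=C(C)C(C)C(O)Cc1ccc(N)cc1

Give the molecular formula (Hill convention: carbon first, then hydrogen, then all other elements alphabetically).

Walk through each heavy atom and fill implicit hydrogens from standard valence (C 4, N 3, O 2, S 2, halogen 1); for lowercase aromatic atoms, an aromatic c carries 1 H when it has two neighbours and 0 H with three, and aromatic n carries 0 H:
  atom 1: O, bond orders sum to 2 (valence 2) → 0 H
  atom 2: C, bond orders sum to 4 (valence 4) → 0 H
  atom 3: C, bond orders sum to 1 (valence 4) → 3 H
  atom 4: C, bond orders sum to 3 (valence 4) → 1 H
  atom 5: C, bond orders sum to 1 (valence 4) → 3 H
  atom 6: C, bond orders sum to 3 (valence 4) → 1 H
  atom 7: O, bond orders sum to 1 (valence 2) → 1 H
  atom 8: C, bond orders sum to 2 (valence 4) → 2 H
  atom 9: aromatic c, 3 neighbours → 0 H
  atom 10: aromatic c, 2 neighbours → 1 H
  atom 11: aromatic c, 2 neighbours → 1 H
  atom 12: aromatic c, 3 neighbours → 0 H
  atom 13: N, bond orders sum to 1 (valence 3) → 2 H
  atom 14: aromatic c, 2 neighbours → 1 H
  atom 15: aromatic c, 2 neighbours → 1 H
Totals → C:12, H:17, N:1, O:2.
In Hill order: C12H17NO2.

C12H17NO2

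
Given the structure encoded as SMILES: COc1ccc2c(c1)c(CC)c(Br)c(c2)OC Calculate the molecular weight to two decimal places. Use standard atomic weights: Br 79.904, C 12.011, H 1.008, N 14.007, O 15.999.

First, the molecular formula is C14H15BrO2 (counting implicit H from valence).
  Br: 1 × 79.904 = 79.904
  C: 14 × 12.011 = 168.154
  H: 15 × 1.008 = 15.120
  O: 2 × 15.999 = 31.998
Sum: 1×79.904 + 14×12.011 + 15×1.008 + 2×15.999 = 295.176 → 295.18 g/mol.

295.18 g/mol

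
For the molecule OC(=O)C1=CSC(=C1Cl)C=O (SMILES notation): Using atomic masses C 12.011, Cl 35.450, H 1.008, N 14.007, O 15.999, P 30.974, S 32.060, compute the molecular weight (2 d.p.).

190.60 g/mol

First, the molecular formula is C6H3ClO3S (counting implicit H from valence).
  C: 6 × 12.011 = 72.066
  Cl: 1 × 35.450 = 35.450
  H: 3 × 1.008 = 3.024
  O: 3 × 15.999 = 47.997
  S: 1 × 32.060 = 32.060
Sum: 6×12.011 + 1×35.450 + 3×1.008 + 3×15.999 + 1×32.060 = 190.597 → 190.60 g/mol.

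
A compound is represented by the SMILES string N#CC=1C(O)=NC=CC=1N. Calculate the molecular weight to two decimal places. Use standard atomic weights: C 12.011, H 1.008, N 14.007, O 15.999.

135.13 g/mol

First, the molecular formula is C6H5N3O (counting implicit H from valence).
  C: 6 × 12.011 = 72.066
  H: 5 × 1.008 = 5.040
  N: 3 × 14.007 = 42.021
  O: 1 × 15.999 = 15.999
Sum: 6×12.011 + 5×1.008 + 3×14.007 + 1×15.999 = 135.126 → 135.13 g/mol.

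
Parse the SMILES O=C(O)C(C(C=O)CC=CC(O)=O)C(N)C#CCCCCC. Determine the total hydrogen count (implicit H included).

Walk through each heavy atom and fill implicit hydrogens from standard valence (C 4, N 3, O 2, S 2, halogen 1):
  atom 1: O, bond orders sum to 2 (valence 2) → 0 H
  atom 2: C, bond orders sum to 4 (valence 4) → 0 H
  atom 3: O, bond orders sum to 1 (valence 2) → 1 H
  atom 4: C, bond orders sum to 3 (valence 4) → 1 H
  atom 5: C, bond orders sum to 3 (valence 4) → 1 H
  atom 6: C, bond orders sum to 3 (valence 4) → 1 H
  atom 7: O, bond orders sum to 2 (valence 2) → 0 H
  atom 8: C, bond orders sum to 2 (valence 4) → 2 H
  atom 9: C, bond orders sum to 3 (valence 4) → 1 H
  atom 10: C, bond orders sum to 3 (valence 4) → 1 H
  atom 11: C, bond orders sum to 4 (valence 4) → 0 H
  atom 12: O, bond orders sum to 1 (valence 2) → 1 H
  atom 13: O, bond orders sum to 2 (valence 2) → 0 H
  atom 14: C, bond orders sum to 3 (valence 4) → 1 H
  atom 15: N, bond orders sum to 1 (valence 3) → 2 H
  atom 16: C, bond orders sum to 4 (valence 4) → 0 H
  atom 17: C, bond orders sum to 4 (valence 4) → 0 H
  atom 18: C, bond orders sum to 2 (valence 4) → 2 H
  atom 19: C, bond orders sum to 2 (valence 4) → 2 H
  atom 20: C, bond orders sum to 2 (valence 4) → 2 H
  atom 21: C, bond orders sum to 2 (valence 4) → 2 H
  atom 22: C, bond orders sum to 1 (valence 4) → 3 H
Total hydrogens: 23.

23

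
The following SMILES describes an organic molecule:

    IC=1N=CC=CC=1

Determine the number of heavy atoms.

7

Every atom symbol written in the SMILES (organic subset) is one heavy atom; implicit H are not written.
Heavy atoms by element → C:5, I:1, N:1.
Total: 7.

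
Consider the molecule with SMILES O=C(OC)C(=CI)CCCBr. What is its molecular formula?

Walk through each heavy atom and fill implicit hydrogens from standard valence (C 4, N 3, O 2, S 2, halogen 1):
  atom 1: O, bond orders sum to 2 (valence 2) → 0 H
  atom 2: C, bond orders sum to 4 (valence 4) → 0 H
  atom 3: O, bond orders sum to 2 (valence 2) → 0 H
  atom 4: C, bond orders sum to 1 (valence 4) → 3 H
  atom 5: C, bond orders sum to 4 (valence 4) → 0 H
  atom 6: C, bond orders sum to 3 (valence 4) → 1 H
  atom 7: I (halogen, monovalent) → 0 H
  atom 8: C, bond orders sum to 2 (valence 4) → 2 H
  atom 9: C, bond orders sum to 2 (valence 4) → 2 H
  atom 10: C, bond orders sum to 2 (valence 4) → 2 H
  atom 11: Br (halogen, monovalent) → 0 H
Totals → C:7, H:10, Br:1, I:1, O:2.

C7H10BrIO2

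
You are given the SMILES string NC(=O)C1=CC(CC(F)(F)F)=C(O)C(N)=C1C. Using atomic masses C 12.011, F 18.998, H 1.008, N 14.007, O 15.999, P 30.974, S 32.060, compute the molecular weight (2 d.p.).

First, the molecular formula is C10H11F3N2O2 (counting implicit H from valence).
  C: 10 × 12.011 = 120.110
  F: 3 × 18.998 = 56.994
  H: 11 × 1.008 = 11.088
  N: 2 × 14.007 = 28.014
  O: 2 × 15.999 = 31.998
Sum: 10×12.011 + 3×18.998 + 11×1.008 + 2×14.007 + 2×15.999 = 248.204 → 248.20 g/mol.

248.20 g/mol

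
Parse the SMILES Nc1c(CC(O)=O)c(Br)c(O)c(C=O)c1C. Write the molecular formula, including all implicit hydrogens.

Walk through each heavy atom and fill implicit hydrogens from standard valence (C 4, N 3, O 2, S 2, halogen 1); for lowercase aromatic atoms, an aromatic c carries 1 H when it has two neighbours and 0 H with three, and aromatic n carries 0 H:
  atom 1: N, bond orders sum to 1 (valence 3) → 2 H
  atom 2: aromatic c, 3 neighbours → 0 H
  atom 3: aromatic c, 3 neighbours → 0 H
  atom 4: C, bond orders sum to 2 (valence 4) → 2 H
  atom 5: C, bond orders sum to 4 (valence 4) → 0 H
  atom 6: O, bond orders sum to 1 (valence 2) → 1 H
  atom 7: O, bond orders sum to 2 (valence 2) → 0 H
  atom 8: aromatic c, 3 neighbours → 0 H
  atom 9: Br (halogen, monovalent) → 0 H
  atom 10: aromatic c, 3 neighbours → 0 H
  atom 11: O, bond orders sum to 1 (valence 2) → 1 H
  atom 12: aromatic c, 3 neighbours → 0 H
  atom 13: C, bond orders sum to 3 (valence 4) → 1 H
  atom 14: O, bond orders sum to 2 (valence 2) → 0 H
  atom 15: aromatic c, 3 neighbours → 0 H
  atom 16: C, bond orders sum to 1 (valence 4) → 3 H
Totals → C:10, H:10, Br:1, N:1, O:4.

C10H10BrNO4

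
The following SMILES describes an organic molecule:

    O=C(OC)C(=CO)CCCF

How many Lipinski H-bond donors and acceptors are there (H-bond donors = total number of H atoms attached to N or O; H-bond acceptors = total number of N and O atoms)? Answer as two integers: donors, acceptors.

Donors: find every N or O and count the H atoms it carries.
  atom 1 (O): bond orders sum to 2 → 0 H
  atom 3 (O): bond orders sum to 2 → 0 H
  atom 7 (O): bond orders sum to 1 → 1 H
Lipinski HBD = 1.
Acceptors: N atoms = 0, O atoms = 3 → HBA = 3.

1, 3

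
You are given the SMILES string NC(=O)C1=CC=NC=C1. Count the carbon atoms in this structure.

6

Count every carbon token in the SMILES (each C, including those in ring-closure positions and inside branches).
Carbon count: 6.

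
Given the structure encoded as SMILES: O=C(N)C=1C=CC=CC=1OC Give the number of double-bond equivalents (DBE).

Molecular formula: C8H9NO2.
DoU = (2C + 2 + N − H − X) / 2, where X is the halogen count and O/S are ignored.
    = (2·8 + 2 + 1 − 9 − 0) / 2 = 10 / 2 = 5.

5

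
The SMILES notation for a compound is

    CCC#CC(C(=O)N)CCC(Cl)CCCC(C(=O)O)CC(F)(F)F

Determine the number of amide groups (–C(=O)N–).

1

The amide motif appears at heavy-atom position 6 in the SMILES.
Other groups present: 1 alkyne, 1 carboxylic acid.
Amide count: 1.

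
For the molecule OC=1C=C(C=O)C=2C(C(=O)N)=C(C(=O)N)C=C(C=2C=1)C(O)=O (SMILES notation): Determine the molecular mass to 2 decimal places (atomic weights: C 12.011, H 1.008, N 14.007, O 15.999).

First, the molecular formula is C14H10N2O6 (counting implicit H from valence).
  C: 14 × 12.011 = 168.154
  H: 10 × 1.008 = 10.080
  N: 2 × 14.007 = 28.014
  O: 6 × 15.999 = 95.994
Sum: 14×12.011 + 10×1.008 + 2×14.007 + 6×15.999 = 302.242 → 302.24 g/mol.

302.24 g/mol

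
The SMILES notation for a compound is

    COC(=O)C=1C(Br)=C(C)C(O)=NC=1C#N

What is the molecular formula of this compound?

C9H7BrN2O3

Walk through each heavy atom and fill implicit hydrogens from standard valence (C 4, N 3, O 2, S 2, halogen 1):
  atom 1: C, bond orders sum to 1 (valence 4) → 3 H
  atom 2: O, bond orders sum to 2 (valence 2) → 0 H
  atom 3: C, bond orders sum to 4 (valence 4) → 0 H
  atom 4: O, bond orders sum to 2 (valence 2) → 0 H
  atom 5: C, bond orders sum to 4 (valence 4) → 0 H
  atom 6: C, bond orders sum to 4 (valence 4) → 0 H
  atom 7: Br (halogen, monovalent) → 0 H
  atom 8: C, bond orders sum to 4 (valence 4) → 0 H
  atom 9: C, bond orders sum to 1 (valence 4) → 3 H
  atom 10: C, bond orders sum to 4 (valence 4) → 0 H
  atom 11: O, bond orders sum to 1 (valence 2) → 1 H
  atom 12: N, bond orders sum to 3 (valence 3) → 0 H
  atom 13: C, bond orders sum to 4 (valence 4) → 0 H
  atom 14: C, bond orders sum to 4 (valence 4) → 0 H
  atom 15: N, bond orders sum to 3 (valence 3) → 0 H
Totals → C:9, H:7, Br:1, N:2, O:3.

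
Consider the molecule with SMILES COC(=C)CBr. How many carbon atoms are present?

4

Count every carbon token in the SMILES (each C, including those in ring-closure positions and inside branches).
Carbon count: 4.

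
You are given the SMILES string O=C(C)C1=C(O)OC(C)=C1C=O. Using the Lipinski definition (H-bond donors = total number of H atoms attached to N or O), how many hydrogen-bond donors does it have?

Donors: find every N or O and count the H atoms it carries.
  atom 1 (O): bond orders sum to 2 → 0 H
  atom 6 (O): bond orders sum to 1 → 1 H
  atom 7 (O): bond orders sum to 2 → 0 H
  atom 12 (O): bond orders sum to 2 → 0 H
Lipinski HBD = 1.

1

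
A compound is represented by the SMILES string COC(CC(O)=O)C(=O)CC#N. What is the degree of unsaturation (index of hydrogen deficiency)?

Molecular formula: C7H9NO4.
DoU = (2C + 2 + N − H − X) / 2, where X is the halogen count and O/S are ignored.
    = (2·7 + 2 + 1 − 9 − 0) / 2 = 8 / 2 = 4.

4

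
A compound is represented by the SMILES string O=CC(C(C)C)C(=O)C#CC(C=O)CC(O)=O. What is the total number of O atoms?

5

Scan the SMILES for O atoms (remember two-letter symbols like Cl and Br are single atoms).
Oxygen count: 5.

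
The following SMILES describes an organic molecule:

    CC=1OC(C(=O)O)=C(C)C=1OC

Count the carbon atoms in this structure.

Count every carbon token in the SMILES (each C, including those in ring-closure positions and inside branches).
Carbon count: 8.

8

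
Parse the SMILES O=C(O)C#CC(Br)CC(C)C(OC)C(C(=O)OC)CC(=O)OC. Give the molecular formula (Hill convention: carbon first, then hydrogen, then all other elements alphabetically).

Walk through each heavy atom and fill implicit hydrogens from standard valence (C 4, N 3, O 2, S 2, halogen 1):
  atom 1: O, bond orders sum to 2 (valence 2) → 0 H
  atom 2: C, bond orders sum to 4 (valence 4) → 0 H
  atom 3: O, bond orders sum to 1 (valence 2) → 1 H
  atom 4: C, bond orders sum to 4 (valence 4) → 0 H
  atom 5: C, bond orders sum to 4 (valence 4) → 0 H
  atom 6: C, bond orders sum to 3 (valence 4) → 1 H
  atom 7: Br (halogen, monovalent) → 0 H
  atom 8: C, bond orders sum to 2 (valence 4) → 2 H
  atom 9: C, bond orders sum to 3 (valence 4) → 1 H
  atom 10: C, bond orders sum to 1 (valence 4) → 3 H
  atom 11: C, bond orders sum to 3 (valence 4) → 1 H
  atom 12: O, bond orders sum to 2 (valence 2) → 0 H
  atom 13: C, bond orders sum to 1 (valence 4) → 3 H
  atom 14: C, bond orders sum to 3 (valence 4) → 1 H
  atom 15: C, bond orders sum to 4 (valence 4) → 0 H
  atom 16: O, bond orders sum to 2 (valence 2) → 0 H
  atom 17: O, bond orders sum to 2 (valence 2) → 0 H
  atom 18: C, bond orders sum to 1 (valence 4) → 3 H
  atom 19: C, bond orders sum to 2 (valence 4) → 2 H
  atom 20: C, bond orders sum to 4 (valence 4) → 0 H
  atom 21: O, bond orders sum to 2 (valence 2) → 0 H
  atom 22: O, bond orders sum to 2 (valence 2) → 0 H
  atom 23: C, bond orders sum to 1 (valence 4) → 3 H
Totals → C:15, H:21, Br:1, O:7.

C15H21BrO7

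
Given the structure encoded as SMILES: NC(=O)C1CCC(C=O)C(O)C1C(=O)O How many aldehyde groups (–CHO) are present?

The aldehyde motif appears at heavy-atom position 8 in the SMILES.
Other groups present: 1 amide, 1 carboxylic acid, 1 hydroxyl.
Aldehyde count: 1.

1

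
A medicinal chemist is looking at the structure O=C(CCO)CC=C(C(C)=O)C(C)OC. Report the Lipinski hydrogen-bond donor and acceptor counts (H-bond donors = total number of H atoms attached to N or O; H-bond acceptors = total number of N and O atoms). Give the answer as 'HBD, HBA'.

Donors: find every N or O and count the H atoms it carries.
  atom 1 (O): bond orders sum to 2 → 0 H
  atom 5 (O): bond orders sum to 1 → 1 H
  atom 11 (O): bond orders sum to 2 → 0 H
  atom 14 (O): bond orders sum to 2 → 0 H
Lipinski HBD = 1.
Acceptors: N atoms = 0, O atoms = 4 → HBA = 4.

1, 4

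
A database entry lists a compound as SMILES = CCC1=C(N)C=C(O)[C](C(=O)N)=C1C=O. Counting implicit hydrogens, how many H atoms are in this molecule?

Walk through each heavy atom and fill implicit hydrogens from standard valence (C 4, N 3, O 2, S 2, halogen 1):
  atom 1: C, bond orders sum to 1 (valence 4) → 3 H
  atom 2: C, bond orders sum to 2 (valence 4) → 2 H
  atom 3: C, bond orders sum to 4 (valence 4) → 0 H
  atom 4: C, bond orders sum to 4 (valence 4) → 0 H
  atom 5: N, bond orders sum to 1 (valence 3) → 2 H
  atom 6: C, bond orders sum to 3 (valence 4) → 1 H
  atom 7: C, bond orders sum to 4 (valence 4) → 0 H
  atom 8: O, bond orders sum to 1 (valence 2) → 1 H
  atom 9: C with explicit H count 0
  atom 10: C, bond orders sum to 4 (valence 4) → 0 H
  atom 11: O, bond orders sum to 2 (valence 2) → 0 H
  atom 12: N, bond orders sum to 1 (valence 3) → 2 H
  atom 13: C, bond orders sum to 4 (valence 4) → 0 H
  atom 14: C, bond orders sum to 3 (valence 4) → 1 H
  atom 15: O, bond orders sum to 2 (valence 2) → 0 H
Total hydrogens: 12.

12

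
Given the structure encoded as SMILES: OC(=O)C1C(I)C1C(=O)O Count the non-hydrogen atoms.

10

Every atom symbol written in the SMILES (organic subset) is one heavy atom; implicit H are not written.
Heavy atoms by element → C:5, I:1, O:4.
Total: 10.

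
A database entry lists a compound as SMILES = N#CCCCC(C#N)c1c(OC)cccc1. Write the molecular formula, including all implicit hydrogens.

Walk through each heavy atom and fill implicit hydrogens from standard valence (C 4, N 3, O 2, S 2, halogen 1); for lowercase aromatic atoms, an aromatic c carries 1 H when it has two neighbours and 0 H with three, and aromatic n carries 0 H:
  atom 1: N, bond orders sum to 3 (valence 3) → 0 H
  atom 2: C, bond orders sum to 4 (valence 4) → 0 H
  atom 3: C, bond orders sum to 2 (valence 4) → 2 H
  atom 4: C, bond orders sum to 2 (valence 4) → 2 H
  atom 5: C, bond orders sum to 2 (valence 4) → 2 H
  atom 6: C, bond orders sum to 3 (valence 4) → 1 H
  atom 7: C, bond orders sum to 4 (valence 4) → 0 H
  atom 8: N, bond orders sum to 3 (valence 3) → 0 H
  atom 9: aromatic c, 3 neighbours → 0 H
  atom 10: aromatic c, 3 neighbours → 0 H
  atom 11: O, bond orders sum to 2 (valence 2) → 0 H
  atom 12: C, bond orders sum to 1 (valence 4) → 3 H
  atom 13: aromatic c, 2 neighbours → 1 H
  atom 14: aromatic c, 2 neighbours → 1 H
  atom 15: aromatic c, 2 neighbours → 1 H
  atom 16: aromatic c, 2 neighbours → 1 H
Totals → C:13, H:14, N:2, O:1.

C13H14N2O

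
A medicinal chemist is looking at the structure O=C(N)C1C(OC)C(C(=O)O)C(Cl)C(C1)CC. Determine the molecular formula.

Walk through each heavy atom and fill implicit hydrogens from standard valence (C 4, N 3, O 2, S 2, halogen 1):
  atom 1: O, bond orders sum to 2 (valence 2) → 0 H
  atom 2: C, bond orders sum to 4 (valence 4) → 0 H
  atom 3: N, bond orders sum to 1 (valence 3) → 2 H
  atom 4: C, bond orders sum to 3 (valence 4) → 1 H
  atom 5: C, bond orders sum to 3 (valence 4) → 1 H
  atom 6: O, bond orders sum to 2 (valence 2) → 0 H
  atom 7: C, bond orders sum to 1 (valence 4) → 3 H
  atom 8: C, bond orders sum to 3 (valence 4) → 1 H
  atom 9: C, bond orders sum to 4 (valence 4) → 0 H
  atom 10: O, bond orders sum to 2 (valence 2) → 0 H
  atom 11: O, bond orders sum to 1 (valence 2) → 1 H
  atom 12: C, bond orders sum to 3 (valence 4) → 1 H
  atom 13: Cl (halogen, monovalent) → 0 H
  atom 14: C, bond orders sum to 3 (valence 4) → 1 H
  atom 15: C, bond orders sum to 2 (valence 4) → 2 H
  atom 16: C, bond orders sum to 2 (valence 4) → 2 H
  atom 17: C, bond orders sum to 1 (valence 4) → 3 H
Totals → C:11, H:18, Cl:1, N:1, O:4.
In Hill order: C11H18ClNO4.

C11H18ClNO4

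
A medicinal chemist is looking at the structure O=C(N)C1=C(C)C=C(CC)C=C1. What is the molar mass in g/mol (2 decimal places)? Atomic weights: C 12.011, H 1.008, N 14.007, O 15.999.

163.22 g/mol

First, the molecular formula is C10H13NO (counting implicit H from valence).
  C: 10 × 12.011 = 120.110
  H: 13 × 1.008 = 13.104
  N: 1 × 14.007 = 14.007
  O: 1 × 15.999 = 15.999
Sum: 10×12.011 + 13×1.008 + 1×14.007 + 1×15.999 = 163.220 → 163.22 g/mol.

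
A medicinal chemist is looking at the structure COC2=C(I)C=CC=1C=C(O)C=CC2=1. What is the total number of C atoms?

11

Count every carbon token in the SMILES (each C, including those in ring-closure positions and inside branches).
Carbon count: 11.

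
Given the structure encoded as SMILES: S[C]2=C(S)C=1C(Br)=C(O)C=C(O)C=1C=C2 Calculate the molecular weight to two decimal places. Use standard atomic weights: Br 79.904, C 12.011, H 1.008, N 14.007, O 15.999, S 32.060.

First, the molecular formula is C10H7BrO2S2 (counting implicit H from valence).
  Br: 1 × 79.904 = 79.904
  C: 10 × 12.011 = 120.110
  H: 7 × 1.008 = 7.056
  O: 2 × 15.999 = 31.998
  S: 2 × 32.060 = 64.120
Sum: 1×79.904 + 10×12.011 + 7×1.008 + 2×15.999 + 2×32.060 = 303.188 → 303.19 g/mol.

303.19 g/mol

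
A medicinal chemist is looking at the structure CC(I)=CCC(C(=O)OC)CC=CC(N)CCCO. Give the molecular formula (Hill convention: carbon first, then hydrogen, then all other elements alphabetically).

C14H24INO3

Walk through each heavy atom and fill implicit hydrogens from standard valence (C 4, N 3, O 2, S 2, halogen 1):
  atom 1: C, bond orders sum to 1 (valence 4) → 3 H
  atom 2: C, bond orders sum to 4 (valence 4) → 0 H
  atom 3: I (halogen, monovalent) → 0 H
  atom 4: C, bond orders sum to 3 (valence 4) → 1 H
  atom 5: C, bond orders sum to 2 (valence 4) → 2 H
  atom 6: C, bond orders sum to 3 (valence 4) → 1 H
  atom 7: C, bond orders sum to 4 (valence 4) → 0 H
  atom 8: O, bond orders sum to 2 (valence 2) → 0 H
  atom 9: O, bond orders sum to 2 (valence 2) → 0 H
  atom 10: C, bond orders sum to 1 (valence 4) → 3 H
  atom 11: C, bond orders sum to 2 (valence 4) → 2 H
  atom 12: C, bond orders sum to 3 (valence 4) → 1 H
  atom 13: C, bond orders sum to 3 (valence 4) → 1 H
  atom 14: C, bond orders sum to 3 (valence 4) → 1 H
  atom 15: N, bond orders sum to 1 (valence 3) → 2 H
  atom 16: C, bond orders sum to 2 (valence 4) → 2 H
  atom 17: C, bond orders sum to 2 (valence 4) → 2 H
  atom 18: C, bond orders sum to 2 (valence 4) → 2 H
  atom 19: O, bond orders sum to 1 (valence 2) → 1 H
Totals → C:14, H:24, I:1, N:1, O:3.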